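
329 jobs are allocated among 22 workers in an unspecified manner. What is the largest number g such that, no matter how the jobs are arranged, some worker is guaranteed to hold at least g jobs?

By pigeonhole, the 22 workers are the holes and the 329 jobs are the pigeons.
If every worker held at most 14 jobs, the total would be at most 22 × 14 = 308, which is less than 329.
So some worker holds at least ⌈329/22⌉ = 15 jobs.

15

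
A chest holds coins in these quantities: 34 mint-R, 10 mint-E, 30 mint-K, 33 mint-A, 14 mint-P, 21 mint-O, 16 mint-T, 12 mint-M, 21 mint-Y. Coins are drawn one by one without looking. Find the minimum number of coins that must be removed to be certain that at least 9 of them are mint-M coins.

188

In the worst case for collecting mint-M coins, every non-mint-M coin comes out first.
There are 34 + 10 + 30 + 33 + 14 + 21 + 16 + 21 = 179 non-mint-M coins altogether.
After those, each further coin must be mint-M, so 179 + 9 = 188 draws guarantee 9 mint-M coins.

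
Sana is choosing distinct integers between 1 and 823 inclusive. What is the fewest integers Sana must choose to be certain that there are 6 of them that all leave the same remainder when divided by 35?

The 35 residue classes mod 35 are the pigeonholes.
With 175 integers one could put 5 in each residue class and have no class reach 6.
The 176th integer pushes some class to 6, so 35·5 + 1 = 176.

176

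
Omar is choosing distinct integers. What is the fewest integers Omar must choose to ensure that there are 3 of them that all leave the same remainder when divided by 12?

The 12 residue classes mod 12 are the pigeonholes.
With 24 integers one could put 2 in each residue class and have no class reach 3.
The 25th integer pushes some class to 3, so 12·2 + 1 = 25.

25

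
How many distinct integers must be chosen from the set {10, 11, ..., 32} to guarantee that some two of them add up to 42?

13

Two chosen integers sum to 42 exactly when both halves of some pair {x, 42−x} with 10 ≤ x ≤ 42−x ≤ 32 are chosen — 11 such pairs.
The remaining 1 element (those with no distinct partner in range) can never complete a 42-sum, so the worst case takes all of them and one from each pair: 1 + 11 = 12.
By pigeonhole, the 13th integer has to be the second member of some pair, so 12 + 1 = 13.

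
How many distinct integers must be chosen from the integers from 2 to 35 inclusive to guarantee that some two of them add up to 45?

22

Two chosen integers sum to 45 exactly when both halves of some pair {x, 45−x} with 10 ≤ x ≤ 45−x ≤ 35 are chosen — 13 such pairs.
The remaining 8 elements (those with no distinct partner in range) can never complete a 45-sum, so the worst case takes all of them and one from each pair: 8 + 13 = 21.
The 22nd integer has to be the second member of some pair, so 21 + 1 = 22.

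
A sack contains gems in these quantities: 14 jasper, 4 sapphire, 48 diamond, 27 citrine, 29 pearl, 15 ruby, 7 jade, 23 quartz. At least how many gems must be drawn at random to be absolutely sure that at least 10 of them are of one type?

An adversary could hand out at most 9 gems per type (sapphire, jade run out sooner): 9 + 4 + 9 + 9 + 9 + 9 + 7 + 9 = 65 gems and still no type has 10.
Pigeonhole: one more gem lands in a type already at 9, so 66 draws are enough and 65 are not.

66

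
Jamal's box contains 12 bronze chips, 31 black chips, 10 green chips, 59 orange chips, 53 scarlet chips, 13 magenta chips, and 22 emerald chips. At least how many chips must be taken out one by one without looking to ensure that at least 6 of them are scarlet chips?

153

In the worst case for collecting scarlet chips, every non-scarlet chip comes out first.
There are 12 + 31 + 10 + 59 + 13 + 22 = 147 non-scarlet chips altogether.
After those, each further chip must be scarlet, so 147 + 6 = 153 draws guarantee 6 scarlet chips.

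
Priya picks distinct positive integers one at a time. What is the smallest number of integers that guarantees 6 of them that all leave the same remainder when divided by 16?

Pigeonhole: the 16 residue classes mod 16 are the pigeonholes.
With 80 integers one could put 5 in each residue class and have no class reach 6.
The 81st integer pushes some class to 6, so 16·5 + 1 = 81.

81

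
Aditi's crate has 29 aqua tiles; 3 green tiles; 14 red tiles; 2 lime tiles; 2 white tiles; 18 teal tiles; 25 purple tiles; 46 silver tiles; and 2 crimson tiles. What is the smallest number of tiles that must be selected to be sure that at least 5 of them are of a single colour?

Put each drawn tile into a box by colour. The largest draw with every box below 5 takes min(count, 4) from each colour; colours with fewer than 4 contribute all they have.
Σ min(cᵢ, 4) = 4 + 3 + 4 + 2 + 2 + 4 + 4 + 4 + 2 = 29.
Draw number 29 + 1 = 30 must push one box to 5.

30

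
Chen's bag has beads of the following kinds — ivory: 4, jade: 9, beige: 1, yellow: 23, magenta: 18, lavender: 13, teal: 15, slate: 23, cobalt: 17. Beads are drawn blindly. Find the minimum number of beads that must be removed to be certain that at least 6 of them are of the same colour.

41

By pigeonhole, put each drawn bead into a box by colour. The largest draw with every box below 6 takes min(count, 5) from each colour; colours with fewer than 5 contribute all they have.
Σ min(cᵢ, 5) = 4 + 5 + 1 + 5 + 5 + 5 + 5 + 5 + 5 = 40.
Draw number 40 + 1 = 41 must push one box to 6.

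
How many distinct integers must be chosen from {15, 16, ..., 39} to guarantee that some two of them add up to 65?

A set avoiding the sum 65 can contain at most one of each pair {x, 65−x}, plus the 11 elements whose complement lies outside the range.
The integers 15, …, 32 (18 of them) are such a set: any two sum to at least 15+16 = 31 and at most 31+32 = 63 < 65.
By pigeonhole, any 19th integer completes one of the 7 pairs, so 19 choices force a sum of 65.

19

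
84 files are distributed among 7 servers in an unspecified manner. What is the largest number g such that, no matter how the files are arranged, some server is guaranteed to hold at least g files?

By pigeonhole, the 7 servers are the holes and the 84 files are the pigeons.
If every server held at most 11 files, the total would be at most 7 × 11 = 77, which is less than 84.
So some server holds at least ⌈84/7⌉ = 12 files.

12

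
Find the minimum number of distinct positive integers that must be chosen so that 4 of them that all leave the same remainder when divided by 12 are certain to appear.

37

By the pigeonhole principle, the 12 residue classes mod 12 are the pigeonholes.
With 36 integers one could put 3 in each residue class and have no class reach 4.
The 37th integer pushes some class to 4, so 12·3 + 1 = 37.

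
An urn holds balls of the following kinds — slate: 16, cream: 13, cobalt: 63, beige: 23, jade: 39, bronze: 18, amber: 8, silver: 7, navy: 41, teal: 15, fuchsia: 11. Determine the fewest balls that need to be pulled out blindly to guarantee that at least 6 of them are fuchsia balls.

In the worst case for collecting fuchsia balls, every non-fuchsia ball comes out first.
There are 16 + 13 + 63 + 23 + 39 + 18 + 8 + 7 + 41 + 15 = 243 non-fuchsia balls altogether.
After those, each further ball must be fuchsia, so 243 + 6 = 249 draws guarantee 6 fuchsia balls.

249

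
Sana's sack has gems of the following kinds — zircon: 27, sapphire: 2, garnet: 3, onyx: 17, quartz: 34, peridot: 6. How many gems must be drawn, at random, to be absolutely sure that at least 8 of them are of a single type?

33

An adversary could hand out at most 7 gems per type (sapphire, garnet, peridot run out sooner): 7 + 2 + 3 + 7 + 7 + 6 = 32 gems and still no type has 8.
By the pigeonhole principle, one more gem lands in a type already at 7, so 33 draws are enough and 32 are not.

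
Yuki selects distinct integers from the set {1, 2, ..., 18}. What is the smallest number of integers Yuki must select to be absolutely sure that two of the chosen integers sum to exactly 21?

Group the elements by complementary pair {x, 21−x}: {3,18}, {4,17}, {5,16}, …, giving 8 two-element pairs and 2 integers whose partner 21−x falls outside [1,18].
By the pigeonhole principle, treating each of those 10 groups as a pigeonhole, one can pick one integer per group — 10 integers — with no two summing to 21.
The 11th integer lands in an occupied pair, forcing a sum of 21.

11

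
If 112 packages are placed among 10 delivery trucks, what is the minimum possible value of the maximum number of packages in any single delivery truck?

12

Pigeonhole: the 10 delivery trucks are the holes and the 112 packages are the pigeons.
If every delivery truck held at most 11 packages, the total would be at most 10 × 11 = 110, which is less than 112.
So some delivery truck holds at least ⌈112/10⌉ = 12 packages.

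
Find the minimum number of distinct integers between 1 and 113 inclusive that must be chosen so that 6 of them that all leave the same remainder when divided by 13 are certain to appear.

66

By the pigeonhole principle, the 13 residue classes mod 13 are the pigeonholes.
With 65 integers one could put 5 in each residue class and have no class reach 6.
The 66th integer pushes some class to 6, so 13·5 + 1 = 66.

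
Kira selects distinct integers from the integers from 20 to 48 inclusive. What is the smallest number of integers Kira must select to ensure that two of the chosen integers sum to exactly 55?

A set avoiding the sum 55 can contain at most one of each pair {x, 55−x}, plus the 13 elements whose complement lies outside the range.
The integers 28, …, 48 (21 of them) are such a set: any two sum to at least 28+29 = 57 > 55.
Any 22nd integer completes one of the 8 pairs, so 22 choices force a sum of 55.

22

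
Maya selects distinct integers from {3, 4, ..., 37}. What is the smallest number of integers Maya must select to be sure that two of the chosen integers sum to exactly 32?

23

Group the elements by complementary pair {x, 32−x}: {3,29}, {4,28}, {5,27}, …, giving 13 two-element pairs; the single value 16 (it cannot pair with itself since the integers are distinct); and 8 integers whose partner 32−x falls outside [3,37].
By the pigeonhole principle, treating each of those 22 groups as a pigeonhole, one can pick one integer per group — 22 integers — with no two summing to 32.
The 23rd integer lands in an occupied pair, forcing a sum of 32.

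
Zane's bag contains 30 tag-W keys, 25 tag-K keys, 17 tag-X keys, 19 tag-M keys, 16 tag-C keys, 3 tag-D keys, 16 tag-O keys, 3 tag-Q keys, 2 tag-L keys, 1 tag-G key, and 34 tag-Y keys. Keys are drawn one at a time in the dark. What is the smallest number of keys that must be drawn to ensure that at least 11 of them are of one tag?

Put each drawn key into a box by tag. The largest draw with every box below 11 takes min(count, 10) from each tag; tags with fewer than 10 contribute all they have.
Σ min(cᵢ, 10) = 10 + 10 + 10 + 10 + 10 + 3 + 10 + 3 + 2 + 1 + 10 = 79.
Draw number 79 + 1 = 80 must push one box to 11.

80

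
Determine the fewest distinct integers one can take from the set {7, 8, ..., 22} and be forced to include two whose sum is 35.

12

Group the elements by complementary pair {x, 35−x}: {13,22}, {14,21}, {15,20}, …, giving 5 two-element pairs and 6 integers whose partner 35−x falls outside [7,22].
Treating each of those 11 groups as a pigeonhole, one can pick one integer per group — 11 integers — with no two summing to 35.
The 12th integer lands in an occupied pair, forcing a sum of 35.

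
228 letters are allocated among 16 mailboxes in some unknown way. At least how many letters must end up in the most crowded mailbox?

The 16 mailboxes are the holes and the 228 letters are the pigeons.
If every mailbox held at most 14 letters, the total would be at most 16 × 14 = 224, which is less than 228.
So some mailbox holds at least ⌈228/16⌉ = 15 letters.

15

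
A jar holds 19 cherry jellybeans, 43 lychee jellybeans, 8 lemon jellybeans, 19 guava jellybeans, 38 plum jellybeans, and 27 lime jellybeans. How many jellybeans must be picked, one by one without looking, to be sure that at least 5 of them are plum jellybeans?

121

In the worst case for collecting plum jellybeans, every non-plum jellybean comes out first.
There are 19 + 43 + 8 + 19 + 27 = 116 non-plum jellybeans altogether.
After those, each further jellybean must be plum, so 116 + 5 = 121 draws guarantee 5 plum jellybeans.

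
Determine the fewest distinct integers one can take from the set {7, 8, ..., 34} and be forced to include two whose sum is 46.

18

Two chosen integers sum to 46 exactly when both halves of some pair {x, 46−x} with 12 ≤ x ≤ 46−x ≤ 34 are chosen — 11 such pairs.
The remaining 6 elements (those with no distinct partner in range) can never complete a 46-sum, so the worst case takes all of them and one from each pair: 6 + 11 = 17.
The 18th integer has to be the second member of some pair, so 17 + 1 = 18.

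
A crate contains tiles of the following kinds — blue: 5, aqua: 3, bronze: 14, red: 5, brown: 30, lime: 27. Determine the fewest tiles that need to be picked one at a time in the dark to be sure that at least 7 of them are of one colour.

32

An adversary could hand out at most 6 tiles per colour (blue, aqua, red run out sooner): 5 + 3 + 6 + 5 + 6 + 6 = 31 tiles and still no colour has 7.
By the pigeonhole principle, one more tile lands in a colour already at 6, so 32 draws are enough and 31 are not.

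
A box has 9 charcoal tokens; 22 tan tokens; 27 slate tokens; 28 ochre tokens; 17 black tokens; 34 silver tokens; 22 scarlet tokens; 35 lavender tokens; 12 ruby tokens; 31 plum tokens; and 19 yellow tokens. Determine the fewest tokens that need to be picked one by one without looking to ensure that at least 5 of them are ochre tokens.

233

In the worst case for collecting ochre tokens, every non-ochre token comes out first.
There are 9 + 22 + 27 + 17 + 34 + 22 + 35 + 12 + 31 + 19 = 228 non-ochre tokens altogether.
After those, each further token must be ochre, so 228 + 5 = 233 draws guarantee 5 ochre tokens.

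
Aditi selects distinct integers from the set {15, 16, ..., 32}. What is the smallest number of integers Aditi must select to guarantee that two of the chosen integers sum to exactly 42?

13

Two chosen integers sum to 42 exactly when both halves of some pair {x, 42−x} with 15 ≤ x ≤ 42−x ≤ 27 are chosen — 6 such pairs.
The remaining 6 elements (those with no distinct partner in range) can never complete a 42-sum, so the worst case takes all of them and one from each pair: 6 + 6 = 12.
By pigeonhole, the 13th integer has to be the second member of some pair, so 12 + 1 = 13.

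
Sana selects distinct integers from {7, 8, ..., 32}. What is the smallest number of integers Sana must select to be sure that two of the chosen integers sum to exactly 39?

Group the elements by complementary pair {x, 39−x}: {7,32}, {8,31}, {9,30}, …, giving 13 two-element pairs.
By the pigeonhole principle, treating each of those 13 groups as a pigeonhole, one can pick one integer per group — 13 integers — with no two summing to 39.
The 14th integer lands in an occupied pair, forcing a sum of 39.

14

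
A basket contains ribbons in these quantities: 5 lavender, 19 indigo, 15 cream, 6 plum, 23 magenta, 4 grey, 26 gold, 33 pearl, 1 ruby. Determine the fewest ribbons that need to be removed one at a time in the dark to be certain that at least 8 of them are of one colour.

52

Put each drawn ribbon into a box by colour. The largest draw with every box below 8 takes min(count, 7) from each colour; colours with fewer than 7 contribute all they have.
Σ min(cᵢ, 7) = 5 + 7 + 7 + 6 + 7 + 4 + 7 + 7 + 1 = 51.
Draw number 51 + 1 = 52 must push one box to 8.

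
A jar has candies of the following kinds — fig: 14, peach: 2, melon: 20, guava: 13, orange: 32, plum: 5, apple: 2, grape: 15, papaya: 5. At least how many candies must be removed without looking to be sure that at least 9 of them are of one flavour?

55

An adversary could hand out at most 8 candies per flavour (4 flavours run out sooner): 8 + 2 + 8 + 8 + 8 + 5 + 2 + 8 + 5 = 54 candies and still no flavour has 9.
One more candy lands in a flavour already at 8, so 55 draws are enough and 54 are not.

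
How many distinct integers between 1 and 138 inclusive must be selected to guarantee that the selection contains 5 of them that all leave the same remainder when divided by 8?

33

By pigeonhole, the 8 residue classes mod 8 are the pigeonholes.
With 32 integers one could put 4 in each residue class and have no class reach 5.
The 33rd integer pushes some class to 5, so 8·4 + 1 = 33.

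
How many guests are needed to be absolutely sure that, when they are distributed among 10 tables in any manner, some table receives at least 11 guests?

With 100 guests one could put exactly 10 in each of the 10 tables, and no table would reach 11.
One more guest must land in a table that already has 10, giving it 11.
So 10 × 10 + 1 = 101 guests are required.

101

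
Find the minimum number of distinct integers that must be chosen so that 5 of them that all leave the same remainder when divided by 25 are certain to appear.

101

The 25 residue classes mod 25 are the pigeonholes.
With 100 integers one could put 4 in each residue class and have no class reach 5.
The 101st integer pushes some class to 5, so 25·4 + 1 = 101.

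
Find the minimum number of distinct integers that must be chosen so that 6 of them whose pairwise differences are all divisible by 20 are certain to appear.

101

Integers whose pairwise differences are multiples of 20 are exactly those sharing a remainder mod 20. The 20 residue classes mod 20 are the pigeonholes.
With 100 integers one could put 5 in each residue class and have no class reach 6.
The 101st integer pushes some class to 6, so 20·5 + 1 = 101.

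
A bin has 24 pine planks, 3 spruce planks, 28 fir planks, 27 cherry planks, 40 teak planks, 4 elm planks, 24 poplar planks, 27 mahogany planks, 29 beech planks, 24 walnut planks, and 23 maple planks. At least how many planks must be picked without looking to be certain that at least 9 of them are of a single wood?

80

By pigeonhole, the 11 woods are the holes; the planks drawn are the pigeons.
To avoid 9 of any one wood, the worst case takes at most 8 of each wood, or every plank of a wood that has fewer than 8.
That gives 8 + 3 + 8 + 8 + 8 + 4 + 8 + 8 + 8 + 8 + 8 = 79 planks with no wood reaching 9.
The next plank forces some wood to 9, so 79 + 1 = 80.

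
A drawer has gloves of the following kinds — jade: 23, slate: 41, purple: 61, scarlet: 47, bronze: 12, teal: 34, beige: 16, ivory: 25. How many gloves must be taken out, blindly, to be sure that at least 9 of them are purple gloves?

207

In the worst case for collecting purple gloves, every non-purple glove comes out first.
There are 23 + 41 + 47 + 12 + 34 + 16 + 25 = 198 non-purple gloves altogether.
After those, each further glove must be purple, so 198 + 9 = 207 draws guarantee 9 purple gloves.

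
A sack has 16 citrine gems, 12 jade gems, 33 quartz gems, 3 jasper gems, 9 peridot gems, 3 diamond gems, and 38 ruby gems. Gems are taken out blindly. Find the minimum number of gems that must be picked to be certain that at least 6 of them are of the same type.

The 7 types are the holes; the gems drawn are the pigeons.
To avoid 6 of any one type, the worst case takes at most 5 of each type, or every gem of a type that has fewer than 5.
That gives 5 + 5 + 5 + 3 + 5 + 3 + 5 = 31 gems with no type reaching 6.
The next gem forces some type to 6, so 31 + 1 = 32.

32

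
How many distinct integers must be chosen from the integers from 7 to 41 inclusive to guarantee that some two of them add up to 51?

20

Group the elements by complementary pair {x, 51−x}: {10,41}, {11,40}, {12,39}, …, giving 16 two-element pairs and 3 integers whose partner 51−x falls outside [7,41].
Treating each of those 19 groups as a pigeonhole, one can pick one integer per group — 19 integers — with no two summing to 51.
The 20th integer lands in an occupied pair, forcing a sum of 51.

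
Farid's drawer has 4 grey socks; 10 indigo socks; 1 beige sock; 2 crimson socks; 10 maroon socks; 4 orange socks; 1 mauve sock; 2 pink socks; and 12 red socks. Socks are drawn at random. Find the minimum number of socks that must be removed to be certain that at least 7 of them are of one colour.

By the pigeonhole principle, put each drawn sock into a box by colour. The largest draw with every box below 7 takes min(count, 6) from each colour; colours with fewer than 6 contribute all they have.
Σ min(cᵢ, 6) = 4 + 6 + 1 + 2 + 6 + 4 + 1 + 2 + 6 = 32.
Draw number 32 + 1 = 33 must push one box to 7.

33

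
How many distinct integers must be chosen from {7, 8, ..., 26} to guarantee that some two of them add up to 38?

14

Group the elements by complementary pair {x, 38−x}: {12,26}, {13,25}, {14,24}, …, giving 7 two-element pairs, the single value 19 (it cannot pair with itself since the integers are distinct), and 5 integers whose partner 38−x falls outside [7,26].
Treating each of those 13 groups as a pigeonhole, one can pick one integer per group — 13 integers — with no two summing to 38.
The 14th integer lands in an occupied pair, forcing a sum of 38.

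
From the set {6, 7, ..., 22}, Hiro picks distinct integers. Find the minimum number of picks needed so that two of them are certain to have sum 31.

Group the elements by complementary pair {x, 31−x}: {9,22}, {10,21}, {11,20}, …, giving 7 two-element pairs and 3 integers whose partner 31−x falls outside [6,22].
Pigeonhole: treating each of those 10 groups as a pigeonhole, one can pick one integer per group — 10 integers — with no two summing to 31.
The 11th integer lands in an occupied pair, forcing a sum of 31.

11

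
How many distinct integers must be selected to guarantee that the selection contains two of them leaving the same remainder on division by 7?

8

By pigeonhole, the 7 residue classes mod 7 are the pigeonholes.
With 7 integers one could put 1 in each residue class and have no class reach 2.
The 8th integer pushes some class to 2, so 7·1 + 1 = 8.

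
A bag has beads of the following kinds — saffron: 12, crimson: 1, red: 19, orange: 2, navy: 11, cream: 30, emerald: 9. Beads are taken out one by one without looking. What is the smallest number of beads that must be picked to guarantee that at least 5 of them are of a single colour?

24

Put each drawn bead into a box by colour. The largest draw with every box below 5 takes min(count, 4) from each colour; colours with fewer than 4 contribute all they have.
Σ min(cᵢ, 4) = 4 + 1 + 4 + 2 + 4 + 4 + 4 = 23.
Draw number 23 + 1 = 24 must push one box to 5.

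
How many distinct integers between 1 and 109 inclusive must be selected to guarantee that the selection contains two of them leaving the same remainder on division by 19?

20

Pigeonhole: the 19 residue classes mod 19 are the pigeonholes.
With 19 integers one could put 1 in each residue class and have no class reach 2.
The 20th integer pushes some class to 2, so 19·1 + 1 = 20.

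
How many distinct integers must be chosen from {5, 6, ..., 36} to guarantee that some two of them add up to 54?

Group the elements by complementary pair {x, 54−x}: {18,36}, {19,35}, {20,34}, …, giving 9 two-element pairs; the single value 27 (it cannot pair with itself since the integers are distinct); and 13 integers whose partner 54−x falls outside [5,36].
By pigeonhole, treating each of those 23 groups as a pigeonhole, one can pick one integer per group — 23 integers — with no two summing to 54.
The 24th integer lands in an occupied pair, forcing a sum of 54.

24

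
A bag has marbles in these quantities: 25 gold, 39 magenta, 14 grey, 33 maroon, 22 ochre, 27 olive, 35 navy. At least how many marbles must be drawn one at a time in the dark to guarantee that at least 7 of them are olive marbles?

175

In the worst case for collecting olive marbles, every non-olive marble comes out first.
There are 25 + 39 + 14 + 33 + 22 + 35 = 168 non-olive marbles altogether.
After those, each further marble must be olive, so 168 + 7 = 175 draws guarantee 7 olive marbles.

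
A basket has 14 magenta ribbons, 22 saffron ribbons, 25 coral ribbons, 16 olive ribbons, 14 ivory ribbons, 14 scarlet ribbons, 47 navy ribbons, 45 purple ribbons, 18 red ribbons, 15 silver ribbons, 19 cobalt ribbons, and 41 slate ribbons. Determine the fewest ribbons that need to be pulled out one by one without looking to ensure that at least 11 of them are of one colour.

By pigeonhole, put each drawn ribbon into a box by colour. The largest draw with every box below 11 takes min(count, 10) from each colour.
Σ min(cᵢ, 10) = 10 + 10 + 10 + 10 + 10 + 10 + 10 + 10 + 10 + 10 + 10 + 10 = 120.
Draw number 120 + 1 = 121 must push one box to 11.

121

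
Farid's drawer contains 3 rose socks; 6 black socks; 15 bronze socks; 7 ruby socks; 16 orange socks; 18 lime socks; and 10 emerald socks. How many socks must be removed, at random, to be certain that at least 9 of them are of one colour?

By the pigeonhole principle, the 7 colours are the holes; the socks drawn are the pigeons.
To avoid 9 of any one colour, the worst case takes at most 8 of each colour, or every sock of a colour that has fewer than 8.
That gives 3 + 6 + 8 + 7 + 8 + 8 + 8 = 48 socks with no colour reaching 9.
The next sock forces some colour to 9, so 48 + 1 = 49.

49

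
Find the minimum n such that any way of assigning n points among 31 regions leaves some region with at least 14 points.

With 403 points one could put exactly 13 in each of the 31 regions, and no region would reach 14.
By the pigeonhole principle, one more point must land in a region that already has 13, giving it 14.
So 31 × 13 + 1 = 404 points are required.

404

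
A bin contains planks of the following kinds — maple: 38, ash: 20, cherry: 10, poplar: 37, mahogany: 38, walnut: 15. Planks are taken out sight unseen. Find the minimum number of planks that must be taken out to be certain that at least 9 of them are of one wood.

An adversary could hand out at most 8 planks per wood: 8 + 8 + 8 + 8 + 8 + 8 = 48 planks and still no wood has 9.
One more plank lands in a wood already at 8, so 49 draws are enough and 48 are not.

49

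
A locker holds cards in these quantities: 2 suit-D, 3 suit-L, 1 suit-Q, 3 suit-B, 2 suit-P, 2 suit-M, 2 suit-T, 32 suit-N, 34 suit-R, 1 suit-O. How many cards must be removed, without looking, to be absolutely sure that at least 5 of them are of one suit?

25

By pigeonhole, put each drawn card into a box by suit. The largest draw with every box below 5 takes min(count, 4) from each suit; suits with fewer than 4 contribute all they have.
Σ min(cᵢ, 4) = 2 + 3 + 1 + 3 + 2 + 2 + 2 + 4 + 4 + 1 = 24.
Draw number 24 + 1 = 25 must push one box to 5.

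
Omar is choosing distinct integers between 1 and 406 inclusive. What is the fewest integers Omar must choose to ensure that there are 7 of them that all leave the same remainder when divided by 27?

163

The 27 residue classes mod 27 are the pigeonholes.
With 162 integers one could put 6 in each residue class and have no class reach 7.
The 163rd integer pushes some class to 7, so 27·6 + 1 = 163.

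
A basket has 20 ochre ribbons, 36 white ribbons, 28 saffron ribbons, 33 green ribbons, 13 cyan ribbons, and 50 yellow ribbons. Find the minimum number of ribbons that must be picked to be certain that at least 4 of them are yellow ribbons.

134

In the worst case for collecting yellow ribbons, every non-yellow ribbon comes out first.
There are 20 + 36 + 28 + 33 + 13 = 130 non-yellow ribbons altogether.
After those, each further ribbon must be yellow, so 130 + 4 = 134 draws guarantee 4 yellow ribbons.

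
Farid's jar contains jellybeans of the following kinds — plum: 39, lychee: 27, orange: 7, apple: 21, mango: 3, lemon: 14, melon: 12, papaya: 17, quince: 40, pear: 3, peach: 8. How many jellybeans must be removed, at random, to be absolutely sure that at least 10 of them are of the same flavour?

85

An adversary could hand out at most 9 jellybeans per flavour (4 flavours run out sooner): 9 + 9 + 7 + 9 + 3 + 9 + 9 + 9 + 9 + 3 + 8 = 84 jellybeans and still no flavour has 10.
Pigeonhole: one more jellybean lands in a flavour already at 9, so 85 draws are enough and 84 are not.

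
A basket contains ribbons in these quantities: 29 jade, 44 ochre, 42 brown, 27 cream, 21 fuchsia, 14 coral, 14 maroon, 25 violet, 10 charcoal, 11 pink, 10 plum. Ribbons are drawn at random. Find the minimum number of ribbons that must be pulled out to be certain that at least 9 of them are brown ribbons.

In the worst case for collecting brown ribbons, every non-brown ribbon comes out first.
There are 29 + 44 + 27 + 21 + 14 + 14 + 25 + 10 + 11 + 10 = 205 non-brown ribbons altogether.
After those, each further ribbon must be brown, so 205 + 9 = 214 draws guarantee 9 brown ribbons.

214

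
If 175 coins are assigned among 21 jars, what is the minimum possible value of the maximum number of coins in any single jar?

The 21 jars are the holes and the 175 coins are the pigeons.
If every jar held at most 8 coins, the total would be at most 21 × 8 = 168, which is less than 175.
So some jar holds at least ⌈175/21⌉ = 9 coins.

9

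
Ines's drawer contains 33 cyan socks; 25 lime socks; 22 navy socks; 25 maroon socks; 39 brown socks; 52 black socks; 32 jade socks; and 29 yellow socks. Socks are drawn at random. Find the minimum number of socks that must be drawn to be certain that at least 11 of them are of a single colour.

The 8 colours are the holes; the socks drawn are the pigeons.
To avoid 11 of any one colour, the worst case takes at most 10 of each colour.
That gives 10 + 10 + 10 + 10 + 10 + 10 + 10 + 10 = 80 socks with no colour reaching 11.
The next sock forces some colour to 11, so 80 + 1 = 81.

81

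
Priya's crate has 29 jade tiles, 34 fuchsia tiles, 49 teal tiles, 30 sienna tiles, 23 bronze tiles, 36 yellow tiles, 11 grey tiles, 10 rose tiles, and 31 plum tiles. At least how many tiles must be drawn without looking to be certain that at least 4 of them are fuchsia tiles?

In the worst case for collecting fuchsia tiles, every non-fuchsia tile comes out first.
There are 29 + 49 + 30 + 23 + 36 + 11 + 10 + 31 = 219 non-fuchsia tiles altogether.
After those, each further tile must be fuchsia, so 219 + 4 = 223 draws guarantee 4 fuchsia tiles.

223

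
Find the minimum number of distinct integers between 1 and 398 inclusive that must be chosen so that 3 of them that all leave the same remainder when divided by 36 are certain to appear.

Pigeonhole: the 36 residue classes mod 36 are the pigeonholes.
With 72 integers one could put 2 in each residue class and have no class reach 3.
The 73rd integer pushes some class to 3, so 36·2 + 1 = 73.

73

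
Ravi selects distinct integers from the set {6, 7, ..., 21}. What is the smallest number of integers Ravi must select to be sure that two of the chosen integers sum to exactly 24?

11

A set avoiding the sum 24 can contain at most one of each pair {x, 24−x}, plus the 4 elements whose complement lies outside the range or equal to its own complement.
The integers 12, …, 21 (10 of them) are such a set: any two sum to at least 12+13 = 25 > 24.
By pigeonhole, any 11th integer completes one of the 6 pairs, so 11 choices force a sum of 24.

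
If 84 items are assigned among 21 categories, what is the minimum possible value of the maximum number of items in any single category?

4

The 21 categories are the holes and the 84 items are the pigeons.
If every category held at most 3 items, the total would be at most 21 × 3 = 63, which is less than 84.
So some category holds at least ⌈84/21⌉ = 4 items.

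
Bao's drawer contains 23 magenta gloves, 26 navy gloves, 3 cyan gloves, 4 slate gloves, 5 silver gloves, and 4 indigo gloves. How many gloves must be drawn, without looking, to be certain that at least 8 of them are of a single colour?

31

Put each drawn glove into a box by colour. The largest draw with every box below 8 takes min(count, 7) from each colour; colours with fewer than 7 contribute all they have.
Σ min(cᵢ, 7) = 7 + 7 + 3 + 4 + 5 + 4 = 30.
Draw number 30 + 1 = 31 must push one box to 8.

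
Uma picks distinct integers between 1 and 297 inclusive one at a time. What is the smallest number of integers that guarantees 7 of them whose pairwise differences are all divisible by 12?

73

Integers whose pairwise differences are multiples of 12 are exactly those sharing a remainder mod 12. The 12 residue classes mod 12 are the pigeonholes.
With 72 integers one could put 6 in each residue class and have no class reach 7.
The 73rd integer pushes some class to 7, so 12·6 + 1 = 73.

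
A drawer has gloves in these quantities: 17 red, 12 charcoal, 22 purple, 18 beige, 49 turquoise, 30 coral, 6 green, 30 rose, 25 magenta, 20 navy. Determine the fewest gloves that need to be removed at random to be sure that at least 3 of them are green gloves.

226

In the worst case for collecting green gloves, every non-green glove comes out first.
There are 17 + 12 + 22 + 18 + 49 + 30 + 30 + 25 + 20 = 223 non-green gloves altogether.
After those, each further glove must be green, so 223 + 3 = 226 draws guarantee 3 green gloves.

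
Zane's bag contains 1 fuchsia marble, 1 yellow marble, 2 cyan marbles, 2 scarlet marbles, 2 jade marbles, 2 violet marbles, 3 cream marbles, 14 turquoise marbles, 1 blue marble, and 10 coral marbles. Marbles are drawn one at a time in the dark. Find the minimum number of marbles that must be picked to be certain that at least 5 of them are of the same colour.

23

Put each drawn marble into a box by colour. The largest draw with every box below 5 takes min(count, 4) from each colour; colours with fewer than 4 contribute all they have.
Σ min(cᵢ, 4) = 1 + 1 + 2 + 2 + 2 + 2 + 3 + 4 + 1 + 4 = 22.
Draw number 22 + 1 = 23 must push one box to 5.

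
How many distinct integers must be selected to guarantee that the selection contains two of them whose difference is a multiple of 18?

19

Integers whose pairwise differences are multiples of 18 are exactly those sharing a remainder mod 18. The 18 residue classes mod 18 are the pigeonholes.
With 18 integers one could put 1 in each residue class and have no class reach 2.
The 19th integer pushes some class to 2, so 18·1 + 1 = 19.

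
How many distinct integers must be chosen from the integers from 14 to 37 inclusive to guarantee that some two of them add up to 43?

17

Group the elements by complementary pair {x, 43−x}: {14,29}, {15,28}, {16,27}, …, giving 8 two-element pairs and 8 integers whose partner 43−x falls outside [14,37].
Treating each of those 16 groups as a pigeonhole, one can pick one integer per group — 16 integers — with no two summing to 43.
The 17th integer lands in an occupied pair, forcing a sum of 43.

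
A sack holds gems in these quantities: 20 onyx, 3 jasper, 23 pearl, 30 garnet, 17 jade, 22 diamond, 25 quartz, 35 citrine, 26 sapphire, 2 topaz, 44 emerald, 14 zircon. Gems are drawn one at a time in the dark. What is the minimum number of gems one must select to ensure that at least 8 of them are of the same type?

By the pigeonhole principle, the 12 types are the holes; the gems drawn are the pigeons.
To avoid 8 of any one type, the worst case takes at most 7 of each type, or every gem of a type that has fewer than 7.
That gives 7 + 3 + 7 + 7 + 7 + 7 + 7 + 7 + 7 + 2 + 7 + 7 = 75 gems with no type reaching 8.
The next gem forces some type to 8, so 75 + 1 = 76.

76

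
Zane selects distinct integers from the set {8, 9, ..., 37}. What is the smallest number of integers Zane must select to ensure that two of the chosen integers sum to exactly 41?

18

Group the elements by complementary pair {x, 41−x}: {8,33}, {9,32}, {10,31}, …, giving 13 two-element pairs and 4 integers whose partner 41−x falls outside [8,37].
Pigeonhole: treating each of those 17 groups as a pigeonhole, one can pick one integer per group — 17 integers — with no two summing to 41.
The 18th integer lands in an occupied pair, forcing a sum of 41.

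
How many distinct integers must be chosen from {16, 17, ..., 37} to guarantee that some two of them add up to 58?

Group the elements by complementary pair {x, 58−x}: {21,37}, {22,36}, {23,35}, …, giving 8 two-element pairs, the single value 29 (it cannot pair with itself since the integers are distinct), and 5 integers whose partner 58−x falls outside [16,37].
Treating each of those 14 groups as a pigeonhole, one can pick one integer per group — 14 integers — with no two summing to 58.
The 15th integer lands in an occupied pair, forcing a sum of 58.

15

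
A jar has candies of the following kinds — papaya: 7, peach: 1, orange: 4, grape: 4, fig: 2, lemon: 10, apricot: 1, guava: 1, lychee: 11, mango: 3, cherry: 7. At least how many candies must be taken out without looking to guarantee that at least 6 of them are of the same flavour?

37

By pigeonhole, put each drawn candy into a box by flavour. The largest draw with every box below 6 takes min(count, 5) from each flavour; flavours with fewer than 5 contribute all they have.
Σ min(cᵢ, 5) = 5 + 1 + 4 + 4 + 2 + 5 + 1 + 1 + 5 + 3 + 5 = 36.
Draw number 36 + 1 = 37 must push one box to 6.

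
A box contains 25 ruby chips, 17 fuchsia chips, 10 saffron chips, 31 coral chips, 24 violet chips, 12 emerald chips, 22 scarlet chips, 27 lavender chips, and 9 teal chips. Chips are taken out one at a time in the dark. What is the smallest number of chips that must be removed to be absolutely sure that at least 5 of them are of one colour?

37

Put each drawn chip into a box by colour. The largest draw with every box below 5 takes min(count, 4) from each colour.
Σ min(cᵢ, 4) = 4 + 4 + 4 + 4 + 4 + 4 + 4 + 4 + 4 = 36.
Draw number 36 + 1 = 37 must push one box to 5.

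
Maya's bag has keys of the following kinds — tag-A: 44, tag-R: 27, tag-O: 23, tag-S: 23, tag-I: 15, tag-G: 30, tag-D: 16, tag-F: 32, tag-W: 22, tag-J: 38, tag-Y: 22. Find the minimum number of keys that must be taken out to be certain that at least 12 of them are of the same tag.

122

An adversary could hand out at most 11 keys per tag: 11 + 11 + 11 + 11 + 11 + 11 + 11 + 11 + 11 + 11 + 11 = 121 keys and still no tag has 12.
By the pigeonhole principle, one more key lands in a tag already at 11, so 122 draws are enough and 121 are not.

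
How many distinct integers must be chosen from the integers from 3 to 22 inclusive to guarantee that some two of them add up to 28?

Group the elements by complementary pair {x, 28−x}: {6,22}, {7,21}, {8,20}, …, giving 8 two-element pairs; the single value 14 (it cannot pair with itself since the integers are distinct); and 3 integers whose partner 28−x falls outside [3,22].
Pigeonhole: treating each of those 12 groups as a pigeonhole, one can pick one integer per group — 12 integers — with no two summing to 28.
The 13th integer lands in an occupied pair, forcing a sum of 28.

13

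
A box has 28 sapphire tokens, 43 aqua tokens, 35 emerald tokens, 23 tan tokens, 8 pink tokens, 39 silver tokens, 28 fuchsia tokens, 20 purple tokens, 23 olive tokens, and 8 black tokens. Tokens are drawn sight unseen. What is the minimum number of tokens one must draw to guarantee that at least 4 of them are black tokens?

251

In the worst case for collecting black tokens, every non-black token comes out first.
There are 28 + 43 + 35 + 23 + 8 + 39 + 28 + 20 + 23 = 247 non-black tokens altogether.
After those, each further token must be black, so 247 + 4 = 251 draws guarantee 4 black tokens.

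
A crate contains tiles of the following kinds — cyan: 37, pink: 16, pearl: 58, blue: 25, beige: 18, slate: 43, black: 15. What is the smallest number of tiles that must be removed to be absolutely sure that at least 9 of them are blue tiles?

In the worst case for collecting blue tiles, every non-blue tile comes out first.
There are 37 + 16 + 58 + 18 + 43 + 15 = 187 non-blue tiles altogether.
After those, each further tile must be blue, so 187 + 9 = 196 draws guarantee 9 blue tiles.

196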